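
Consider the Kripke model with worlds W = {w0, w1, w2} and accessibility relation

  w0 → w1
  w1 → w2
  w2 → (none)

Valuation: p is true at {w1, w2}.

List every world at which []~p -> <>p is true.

{w0, w1}

w0: []~p is F, <>p is T. ✓
w1: []~p is F, <>p is T. ✓
w2: []~p is T, <>p is F. ✗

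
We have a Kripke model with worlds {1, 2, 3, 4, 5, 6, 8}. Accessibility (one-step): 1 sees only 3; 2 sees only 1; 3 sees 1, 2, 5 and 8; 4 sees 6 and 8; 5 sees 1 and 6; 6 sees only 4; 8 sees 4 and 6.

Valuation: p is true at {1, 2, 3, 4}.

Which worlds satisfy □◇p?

{1, 2, 3, 4, 5}

1: successors {3}; ◇p there: 3:T. ✓
2: successors {1}; ◇p there: 1:T. ✓
3: successors {1, 2, 5, 8}; ◇p there: 1:T, 2:T, 5:T, 8:T. ✓
4: successors {6, 8}; ◇p there: 6:T, 8:T. ✓
5: successors {1, 6}; ◇p there: 1:T, 6:T. ✓
6: successors {4}; ◇p there: 4:F. ✗
8: successors {4, 6}; ◇p there: 4:F, 6:T. ✗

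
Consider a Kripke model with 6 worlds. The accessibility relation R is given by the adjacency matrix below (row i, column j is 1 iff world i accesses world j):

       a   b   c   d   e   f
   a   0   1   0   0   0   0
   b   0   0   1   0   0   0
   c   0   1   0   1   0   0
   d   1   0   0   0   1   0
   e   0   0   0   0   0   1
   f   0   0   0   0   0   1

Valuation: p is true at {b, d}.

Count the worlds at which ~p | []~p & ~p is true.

4

a: ~p is T, []~p & ~p is F. ✓
b: ~p is F, []~p & ~p is F. ✗
c: ~p is T, []~p & ~p is F. ✓
d: ~p is F, []~p & ~p is F. ✗
e: ~p is T, []~p & ~p is T. ✓
f: ~p is T, []~p & ~p is T. ✓
Satisfying worlds: {a, c, e, f}.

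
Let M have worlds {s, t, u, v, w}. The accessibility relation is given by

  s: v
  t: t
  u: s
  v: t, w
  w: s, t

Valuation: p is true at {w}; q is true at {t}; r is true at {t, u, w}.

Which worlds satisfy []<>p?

{s}

s: successors {v}; <>p there: v:T. ✓
t: successors {t}; <>p there: t:F. ✗
u: successors {s}; <>p there: s:F. ✗
v: successors {t, w}; <>p there: t:F, w:F. ✗
w: successors {s, t}; <>p there: s:F, t:F. ✗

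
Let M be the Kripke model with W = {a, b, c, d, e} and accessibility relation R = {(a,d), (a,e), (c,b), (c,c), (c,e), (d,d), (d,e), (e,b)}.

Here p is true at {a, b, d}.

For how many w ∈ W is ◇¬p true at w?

3

a: successors {d, e}; ¬p there: d:F, e:T. ✓
b: no successors, so ◇¬p fails. ✗
c: successors {b, c, e}; ¬p there: b:F, c:T, e:T. ✓
d: successors {d, e}; ¬p there: d:F, e:T. ✓
e: successors {b}; ¬p there: b:F. ✗
Satisfying worlds: {a, c, d}.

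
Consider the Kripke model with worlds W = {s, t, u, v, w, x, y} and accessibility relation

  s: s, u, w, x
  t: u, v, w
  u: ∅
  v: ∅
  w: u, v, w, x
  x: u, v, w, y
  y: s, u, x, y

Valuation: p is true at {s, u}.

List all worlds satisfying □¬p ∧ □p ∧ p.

{u}

s: □¬p ∧ □p is F, p is T. ✗
t: □¬p ∧ □p is F, p is F. ✗
u: □¬p ∧ □p is T, p is T. ✓
v: □¬p ∧ □p is T, p is F. ✗
w: □¬p ∧ □p is F, p is F. ✗
x: □¬p ∧ □p is F, p is F. ✗
y: □¬p ∧ □p is F, p is F. ✗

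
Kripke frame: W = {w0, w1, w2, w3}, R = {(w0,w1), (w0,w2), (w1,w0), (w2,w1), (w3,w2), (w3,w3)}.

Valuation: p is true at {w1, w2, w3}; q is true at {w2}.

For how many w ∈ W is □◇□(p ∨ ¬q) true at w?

w0: successors {w1, w2}; ◇□(p ∨ ¬q) there: w1:T, w2:T. ✓
w1: successors {w0}; ◇□(p ∨ ¬q) there: w0:T. ✓
w2: successors {w1}; ◇□(p ∨ ¬q) there: w1:T. ✓
w3: successors {w2, w3}; ◇□(p ∨ ¬q) there: w2:T, w3:T. ✓
Satisfying worlds: {w0, w1, w2, w3}.

4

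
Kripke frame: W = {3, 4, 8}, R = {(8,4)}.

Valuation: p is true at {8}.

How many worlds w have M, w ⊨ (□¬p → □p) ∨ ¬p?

3: □¬p → □p is T, ¬p is T. ✓
4: □¬p → □p is T, ¬p is T. ✓
8: □¬p → □p is F, ¬p is F. ✗
Satisfying worlds: {3, 4}.

2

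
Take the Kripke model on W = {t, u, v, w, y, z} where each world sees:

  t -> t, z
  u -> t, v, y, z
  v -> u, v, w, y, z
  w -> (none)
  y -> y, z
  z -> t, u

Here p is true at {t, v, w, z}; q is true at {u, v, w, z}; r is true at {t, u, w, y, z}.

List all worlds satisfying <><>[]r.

t: successors {t, z}; <>[]r there: t:T, z:T. ✓
u: successors {t, v, y, z}; <>[]r there: t:T, v:T, y:T, z:T. ✓
v: successors {u, v, w, y, z}; <>[]r there: u:T, v:T, w:F, y:T, z:T. ✓
w: no successors, so <><>[]r fails. ✗
y: successors {y, z}; <>[]r there: y:T, z:T. ✓
z: successors {t, u}; <>[]r there: t:T, u:T. ✓

{t, u, v, y, z}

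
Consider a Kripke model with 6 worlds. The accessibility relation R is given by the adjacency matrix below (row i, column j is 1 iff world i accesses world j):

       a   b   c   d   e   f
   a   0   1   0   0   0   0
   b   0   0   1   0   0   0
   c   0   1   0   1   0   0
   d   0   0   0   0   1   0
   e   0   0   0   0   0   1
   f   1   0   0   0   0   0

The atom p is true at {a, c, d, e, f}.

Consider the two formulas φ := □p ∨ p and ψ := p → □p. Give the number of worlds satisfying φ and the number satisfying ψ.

For □p ∨ p:
a: □p is F, p is T. ✓
b: □p is T, p is F. ✓
c: □p is F, p is T. ✓
d: □p is T, p is T. ✓
e: □p is T, p is T. ✓
f: □p is T, p is T. ✓
— 6 worlds.
For p → □p:
a: p is T, □p is F. ✗
b: p is F, □p is T. ✓
c: p is T, □p is F. ✗
d: p is T, □p is T. ✓
e: p is T, □p is T. ✓
f: p is T, □p is T. ✓
— 4 worlds.

6 and 4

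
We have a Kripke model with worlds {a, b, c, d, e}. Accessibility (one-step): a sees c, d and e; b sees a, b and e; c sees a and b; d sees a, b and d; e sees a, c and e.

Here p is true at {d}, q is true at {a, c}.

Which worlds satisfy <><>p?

{a, b, c, d, e}

a: successors {c, d, e}; <>p there: c:F, d:T, e:F. ✓
b: successors {a, b, e}; <>p there: a:T, b:F, e:F. ✓
c: successors {a, b}; <>p there: a:T, b:F. ✓
d: successors {a, b, d}; <>p there: a:T, b:F, d:T. ✓
e: successors {a, c, e}; <>p there: a:T, c:F, e:F. ✓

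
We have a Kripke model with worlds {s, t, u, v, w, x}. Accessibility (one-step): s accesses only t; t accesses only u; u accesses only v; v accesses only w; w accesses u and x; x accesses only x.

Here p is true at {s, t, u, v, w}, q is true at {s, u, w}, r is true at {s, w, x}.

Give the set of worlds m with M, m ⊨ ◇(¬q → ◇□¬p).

s: successors {t}; ¬q → ◇□¬p there: t:F. ✗
t: successors {u}; ¬q → ◇□¬p there: u:T. ✓
u: successors {v}; ¬q → ◇□¬p there: v:F. ✗
v: successors {w}; ¬q → ◇□¬p there: w:T. ✓
w: successors {u, x}; ¬q → ◇□¬p there: u:T, x:T. ✓
x: successors {x}; ¬q → ◇□¬p there: x:T. ✓

{t, v, w, x}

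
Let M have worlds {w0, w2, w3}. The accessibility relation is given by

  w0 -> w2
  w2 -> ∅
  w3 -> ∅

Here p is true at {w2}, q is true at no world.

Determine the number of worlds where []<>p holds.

2

w0: successors {w2}; <>p there: w2:F. ✗
w2: no successors, so []<>p holds vacuously. ✓
w3: no successors, so []<>p holds vacuously. ✓
Satisfying worlds: {w2, w3}.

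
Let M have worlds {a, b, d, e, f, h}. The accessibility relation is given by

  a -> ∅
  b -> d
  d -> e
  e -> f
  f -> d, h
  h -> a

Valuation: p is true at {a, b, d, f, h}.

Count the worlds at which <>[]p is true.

a: no successors, so <>[]p fails. ✗
b: successors {d}; []p there: d:F. ✗
d: successors {e}; []p there: e:T. ✓
e: successors {f}; []p there: f:T. ✓
f: successors {d, h}; []p there: d:F, h:T. ✓
h: successors {a}; []p there: a:T. ✓
Satisfying worlds: {d, e, f, h}.

4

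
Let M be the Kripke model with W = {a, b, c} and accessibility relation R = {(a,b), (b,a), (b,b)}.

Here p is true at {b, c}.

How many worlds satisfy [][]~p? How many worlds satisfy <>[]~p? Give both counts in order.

For [][]~p:
a: successors {b}; []~p there: b:F. ✗
b: successors {a, b}; []~p there: a:F, b:F. ✗
c: no successors, so [][]~p holds vacuously. ✓
— 1 world.
For <>[]~p:
a: successors {b}; []~p there: b:F. ✗
b: successors {a, b}; []~p there: a:F, b:F. ✗
c: no successors, so <>[]~p fails. ✗
— 0 worlds.

1 and 0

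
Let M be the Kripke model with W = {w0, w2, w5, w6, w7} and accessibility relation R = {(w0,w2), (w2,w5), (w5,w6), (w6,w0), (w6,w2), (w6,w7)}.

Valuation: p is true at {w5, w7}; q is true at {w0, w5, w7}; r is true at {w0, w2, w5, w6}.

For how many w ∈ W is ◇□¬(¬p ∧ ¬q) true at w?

2

w0: successors {w2}; □¬(¬p ∧ ¬q) there: w2:T. ✓
w2: successors {w5}; □¬(¬p ∧ ¬q) there: w5:F. ✗
w5: successors {w6}; □¬(¬p ∧ ¬q) there: w6:F. ✗
w6: successors {w0, w2, w7}; □¬(¬p ∧ ¬q) there: w0:F, w2:T, w7:T. ✓
w7: no successors, so ◇□¬(¬p ∧ ¬q) fails. ✗
Satisfying worlds: {w0, w6}.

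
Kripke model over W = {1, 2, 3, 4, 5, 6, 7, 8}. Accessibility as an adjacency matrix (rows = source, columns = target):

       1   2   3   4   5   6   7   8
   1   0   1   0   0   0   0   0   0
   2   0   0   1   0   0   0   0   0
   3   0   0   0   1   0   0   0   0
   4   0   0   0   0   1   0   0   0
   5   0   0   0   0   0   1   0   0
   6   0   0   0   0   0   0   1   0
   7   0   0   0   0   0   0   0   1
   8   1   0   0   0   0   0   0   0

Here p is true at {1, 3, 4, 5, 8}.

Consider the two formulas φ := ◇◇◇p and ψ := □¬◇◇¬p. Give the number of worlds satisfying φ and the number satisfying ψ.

5 and 5

For ◇◇◇p:
1: successors {2}; ◇◇p there: 2:T. ✓
2: successors {3}; ◇◇p there: 3:T. ✓
3: successors {4}; ◇◇p there: 4:F. ✗
4: successors {5}; ◇◇p there: 5:F. ✗
5: successors {6}; ◇◇p there: 6:T. ✓
6: successors {7}; ◇◇p there: 7:T. ✓
7: successors {8}; ◇◇p there: 8:F. ✗
8: successors {1}; ◇◇p there: 1:T. ✓
— 5 worlds.
For □¬◇◇¬p:
1: successors {2}; ¬◇◇¬p there: 2:T. ✓
2: successors {3}; ¬◇◇¬p there: 3:T. ✓
3: successors {4}; ¬◇◇¬p there: 4:F. ✗
4: successors {5}; ¬◇◇¬p there: 5:F. ✗
5: successors {6}; ¬◇◇¬p there: 6:T. ✓
6: successors {7}; ¬◇◇¬p there: 7:T. ✓
7: successors {8}; ¬◇◇¬p there: 8:F. ✗
8: successors {1}; ¬◇◇¬p there: 1:T. ✓
— 5 worlds.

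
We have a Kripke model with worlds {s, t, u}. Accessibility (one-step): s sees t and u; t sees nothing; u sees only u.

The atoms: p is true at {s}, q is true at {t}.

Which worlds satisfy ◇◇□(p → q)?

s: successors {t, u}; ◇□(p → q) there: t:F, u:T. ✓
t: no successors, so ◇◇□(p → q) fails. ✗
u: successors {u}; ◇□(p → q) there: u:T. ✓

{s, u}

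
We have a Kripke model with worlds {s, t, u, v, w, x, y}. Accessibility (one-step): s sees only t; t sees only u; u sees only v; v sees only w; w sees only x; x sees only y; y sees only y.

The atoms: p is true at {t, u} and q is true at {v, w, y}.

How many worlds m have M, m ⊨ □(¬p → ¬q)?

s: successors {t}; ¬p → ¬q there: t:T. ✓
t: successors {u}; ¬p → ¬q there: u:T. ✓
u: successors {v}; ¬p → ¬q there: v:F. ✗
v: successors {w}; ¬p → ¬q there: w:F. ✗
w: successors {x}; ¬p → ¬q there: x:T. ✓
x: successors {y}; ¬p → ¬q there: y:F. ✗
y: successors {y}; ¬p → ¬q there: y:F. ✗
Satisfying worlds: {s, t, w}.

3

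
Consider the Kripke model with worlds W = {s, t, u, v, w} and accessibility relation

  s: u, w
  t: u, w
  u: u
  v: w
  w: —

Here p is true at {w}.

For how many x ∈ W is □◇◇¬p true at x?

2

s: successors {u, w}; ◇◇¬p there: u:T, w:F. ✗
t: successors {u, w}; ◇◇¬p there: u:T, w:F. ✗
u: successors {u}; ◇◇¬p there: u:T. ✓
v: successors {w}; ◇◇¬p there: w:F. ✗
w: no successors, so □◇◇¬p holds vacuously. ✓
Satisfying worlds: {u, w}.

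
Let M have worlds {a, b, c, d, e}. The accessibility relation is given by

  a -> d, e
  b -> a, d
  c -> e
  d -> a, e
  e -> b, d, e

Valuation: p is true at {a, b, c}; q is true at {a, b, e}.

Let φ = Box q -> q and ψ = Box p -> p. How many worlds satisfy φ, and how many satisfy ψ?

For Box q -> q:
a: Box q is F, q is T. ✓
b: Box q is F, q is T. ✓
c: Box q is T, q is F. ✗
d: Box q is T, q is F. ✗
e: Box q is F, q is T. ✓
— 3 worlds.
For Box p -> p:
a: Box p is F, p is T. ✓
b: Box p is F, p is T. ✓
c: Box p is F, p is T. ✓
d: Box p is F, p is F. ✓
e: Box p is F, p is F. ✓
— 5 worlds.

3 and 5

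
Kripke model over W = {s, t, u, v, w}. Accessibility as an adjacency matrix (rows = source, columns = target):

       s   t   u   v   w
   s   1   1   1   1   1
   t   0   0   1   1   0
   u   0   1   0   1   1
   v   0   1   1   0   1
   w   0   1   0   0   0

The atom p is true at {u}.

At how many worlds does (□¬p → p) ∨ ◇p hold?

s: □¬p → p is T, ◇p is T. ✓
t: □¬p → p is T, ◇p is T. ✓
u: □¬p → p is T, ◇p is F. ✓
v: □¬p → p is T, ◇p is T. ✓
w: □¬p → p is F, ◇p is F. ✗
Satisfying worlds: {s, t, u, v}.

4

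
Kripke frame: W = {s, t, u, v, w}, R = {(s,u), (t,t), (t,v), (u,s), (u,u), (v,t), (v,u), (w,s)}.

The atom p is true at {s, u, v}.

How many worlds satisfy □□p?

s: successors {u}; □p there: u:T. ✓
t: successors {t, v}; □p there: t:F, v:F. ✗
u: successors {s, u}; □p there: s:T, u:T. ✓
v: successors {t, u}; □p there: t:F, u:T. ✗
w: successors {s}; □p there: s:T. ✓
Satisfying worlds: {s, u, w}.

3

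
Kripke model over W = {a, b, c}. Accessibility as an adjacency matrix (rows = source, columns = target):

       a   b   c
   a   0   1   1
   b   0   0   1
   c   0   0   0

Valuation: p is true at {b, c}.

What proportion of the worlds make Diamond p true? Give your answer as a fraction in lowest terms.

2/3

a: successors {b, c}; p there: b:T, c:T. ✓
b: successors {c}; p there: c:T. ✓
c: no successors, so Diamond p fails. ✗
That's 2 of 3 worlds, so 2/3.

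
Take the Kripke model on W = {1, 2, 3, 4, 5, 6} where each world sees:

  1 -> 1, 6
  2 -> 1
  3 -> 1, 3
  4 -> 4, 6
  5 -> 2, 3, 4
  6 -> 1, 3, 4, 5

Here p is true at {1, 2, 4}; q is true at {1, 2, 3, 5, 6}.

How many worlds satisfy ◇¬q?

3

1: successors {1, 6}; ¬q there: 1:F, 6:F. ✗
2: successors {1}; ¬q there: 1:F. ✗
3: successors {1, 3}; ¬q there: 1:F, 3:F. ✗
4: successors {4, 6}; ¬q there: 4:T, 6:F. ✓
5: successors {2, 3, 4}; ¬q there: 2:F, 3:F, 4:T. ✓
6: successors {1, 3, 4, 5}; ¬q there: 1:F, 3:F, 4:T, 5:F. ✓
Satisfying worlds: {4, 5, 6}.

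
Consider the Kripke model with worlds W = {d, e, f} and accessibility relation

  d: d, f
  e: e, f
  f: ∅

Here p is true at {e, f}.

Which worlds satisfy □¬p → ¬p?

d: □¬p is F, ¬p is T. ✓
e: □¬p is F, ¬p is F. ✓
f: □¬p is T, ¬p is F. ✗

{d, e}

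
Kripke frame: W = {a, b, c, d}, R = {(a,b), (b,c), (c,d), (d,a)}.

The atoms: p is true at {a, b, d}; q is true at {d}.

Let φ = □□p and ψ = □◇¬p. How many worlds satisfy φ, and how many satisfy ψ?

3 and 1

For □□p:
a: successors {b}; □p there: b:F. ✗
b: successors {c}; □p there: c:T. ✓
c: successors {d}; □p there: d:T. ✓
d: successors {a}; □p there: a:T. ✓
— 3 worlds.
For □◇¬p:
a: successors {b}; ◇¬p there: b:T. ✓
b: successors {c}; ◇¬p there: c:F. ✗
c: successors {d}; ◇¬p there: d:F. ✗
d: successors {a}; ◇¬p there: a:F. ✗
— 1 world.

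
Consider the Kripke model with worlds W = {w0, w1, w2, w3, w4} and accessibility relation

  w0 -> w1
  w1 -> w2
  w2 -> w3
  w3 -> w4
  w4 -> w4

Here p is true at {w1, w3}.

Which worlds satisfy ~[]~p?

{w0, w2}

w0: []~p is F. ✓
w1: []~p is T. ✗
w2: []~p is F. ✓
w3: []~p is T. ✗
w4: []~p is T. ✗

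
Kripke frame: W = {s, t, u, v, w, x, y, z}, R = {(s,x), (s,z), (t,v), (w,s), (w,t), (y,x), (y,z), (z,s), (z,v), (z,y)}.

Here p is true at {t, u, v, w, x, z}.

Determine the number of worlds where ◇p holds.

s: successors {x, z}; p there: x:T, z:T. ✓
t: successors {v}; p there: v:T. ✓
u: no successors, so ◇p fails. ✗
v: no successors, so ◇p fails. ✗
w: successors {s, t}; p there: s:F, t:T. ✓
x: no successors, so ◇p fails. ✗
y: successors {x, z}; p there: x:T, z:T. ✓
z: successors {s, v, y}; p there: s:F, v:T, y:F. ✓
Satisfying worlds: {s, t, w, y, z}.

5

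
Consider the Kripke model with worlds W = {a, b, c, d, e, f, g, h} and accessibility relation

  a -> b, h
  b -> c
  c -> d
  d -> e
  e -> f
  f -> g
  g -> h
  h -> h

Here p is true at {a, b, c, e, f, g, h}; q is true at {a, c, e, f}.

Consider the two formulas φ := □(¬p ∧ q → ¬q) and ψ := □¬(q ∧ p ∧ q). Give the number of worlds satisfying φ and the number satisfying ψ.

8 and 5

For □(¬p ∧ q → ¬q):
a: successors {b, h}; ¬p ∧ q → ¬q there: b:T, h:T. ✓
b: successors {c}; ¬p ∧ q → ¬q there: c:T. ✓
c: successors {d}; ¬p ∧ q → ¬q there: d:T. ✓
d: successors {e}; ¬p ∧ q → ¬q there: e:T. ✓
e: successors {f}; ¬p ∧ q → ¬q there: f:T. ✓
f: successors {g}; ¬p ∧ q → ¬q there: g:T. ✓
g: successors {h}; ¬p ∧ q → ¬q there: h:T. ✓
h: successors {h}; ¬p ∧ q → ¬q there: h:T. ✓
— 8 worlds.
For □¬(q ∧ p ∧ q):
a: successors {b, h}; ¬(q ∧ p ∧ q) there: b:T, h:T. ✓
b: successors {c}; ¬(q ∧ p ∧ q) there: c:F. ✗
c: successors {d}; ¬(q ∧ p ∧ q) there: d:T. ✓
d: successors {e}; ¬(q ∧ p ∧ q) there: e:F. ✗
e: successors {f}; ¬(q ∧ p ∧ q) there: f:F. ✗
f: successors {g}; ¬(q ∧ p ∧ q) there: g:T. ✓
g: successors {h}; ¬(q ∧ p ∧ q) there: h:T. ✓
h: successors {h}; ¬(q ∧ p ∧ q) there: h:T. ✓
— 5 worlds.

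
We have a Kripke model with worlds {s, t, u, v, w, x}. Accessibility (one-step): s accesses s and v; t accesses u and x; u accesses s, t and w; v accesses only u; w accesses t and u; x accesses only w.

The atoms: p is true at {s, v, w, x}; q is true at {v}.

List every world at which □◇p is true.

s: successors {s, v}; ◇p there: s:T, v:F. ✗
t: successors {u, x}; ◇p there: u:T, x:T. ✓
u: successors {s, t, w}; ◇p there: s:T, t:T, w:F. ✗
v: successors {u}; ◇p there: u:T. ✓
w: successors {t, u}; ◇p there: t:T, u:T. ✓
x: successors {w}; ◇p there: w:F. ✗

{t, v, w}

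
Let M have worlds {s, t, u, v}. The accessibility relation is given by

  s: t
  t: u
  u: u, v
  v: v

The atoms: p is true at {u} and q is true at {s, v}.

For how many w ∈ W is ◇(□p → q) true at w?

s: successors {t}; □p → q there: t:F. ✗
t: successors {u}; □p → q there: u:T. ✓
u: successors {u, v}; □p → q there: u:T, v:T. ✓
v: successors {v}; □p → q there: v:T. ✓
Satisfying worlds: {t, u, v}.

3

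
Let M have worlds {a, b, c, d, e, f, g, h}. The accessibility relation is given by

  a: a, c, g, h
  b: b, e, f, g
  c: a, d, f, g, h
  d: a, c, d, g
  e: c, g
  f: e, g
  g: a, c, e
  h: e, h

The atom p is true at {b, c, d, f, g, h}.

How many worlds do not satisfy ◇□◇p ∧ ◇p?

a: ◇□◇p is T, ◇p is T. ✓
b: ◇□◇p is T, ◇p is T. ✓
c: ◇□◇p is T, ◇p is T. ✓
d: ◇□◇p is T, ◇p is T. ✓
e: ◇□◇p is T, ◇p is T. ✓
f: ◇□◇p is T, ◇p is T. ✓
g: ◇□◇p is T, ◇p is T. ✓
h: ◇□◇p is T, ◇p is T. ✓
Satisfying worlds: {a, b, c, d, e, f, g, h}.
So ◇□◇p ∧ ◇p fails at the other 0 worlds.

0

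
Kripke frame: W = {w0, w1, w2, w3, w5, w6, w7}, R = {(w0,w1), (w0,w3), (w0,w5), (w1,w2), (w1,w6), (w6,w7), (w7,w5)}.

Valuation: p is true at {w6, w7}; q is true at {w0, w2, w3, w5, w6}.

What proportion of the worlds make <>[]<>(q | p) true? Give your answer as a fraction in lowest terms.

3/7

w0: successors {w1, w3, w5}; []<>(q | p) there: w1:F, w3:T, w5:T. ✓
w1: successors {w2, w6}; []<>(q | p) there: w2:T, w6:T. ✓
w2: no successors, so <>[]<>(q | p) fails. ✗
w3: no successors, so <>[]<>(q | p) fails. ✗
w5: no successors, so <>[]<>(q | p) fails. ✗
w6: successors {w7}; []<>(q | p) there: w7:F. ✗
w7: successors {w5}; []<>(q | p) there: w5:T. ✓
That's 3 of 7 worlds, so 3/7.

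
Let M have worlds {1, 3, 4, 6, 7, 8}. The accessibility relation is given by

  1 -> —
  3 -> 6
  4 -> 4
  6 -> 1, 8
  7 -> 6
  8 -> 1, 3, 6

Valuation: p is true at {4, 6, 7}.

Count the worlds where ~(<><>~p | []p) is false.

1: <><>~p | []p is T. ✗
3: <><>~p | []p is T. ✗
4: <><>~p | []p is T. ✗
6: <><>~p | []p is T. ✗
7: <><>~p | []p is T. ✗
8: <><>~p | []p is T. ✗
Satisfying worlds: ∅.
So ~(<><>~p | []p) fails at the other 6 worlds.

6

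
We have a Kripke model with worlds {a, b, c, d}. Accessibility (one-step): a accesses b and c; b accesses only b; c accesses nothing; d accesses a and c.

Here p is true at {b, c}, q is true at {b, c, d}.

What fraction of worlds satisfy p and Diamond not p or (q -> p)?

a: p and Diamond not p is F, q -> p is T. ✓
b: p and Diamond not p is F, q -> p is T. ✓
c: p and Diamond not p is F, q -> p is T. ✓
d: p and Diamond not p is F, q -> p is F. ✗
That's 3 of 4 worlds, so 3/4.

3/4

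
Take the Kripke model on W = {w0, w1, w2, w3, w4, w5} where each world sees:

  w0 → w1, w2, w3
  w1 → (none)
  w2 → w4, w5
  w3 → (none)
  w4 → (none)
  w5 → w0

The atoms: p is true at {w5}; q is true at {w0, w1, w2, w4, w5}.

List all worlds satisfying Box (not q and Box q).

w0: successors {w1, w2, w3}; not q and Box q there: w1:F, w2:F, w3:T. ✗
w1: no successors, so Box (not q and Box q) holds vacuously. ✓
w2: successors {w4, w5}; not q and Box q there: w4:F, w5:F. ✗
w3: no successors, so Box (not q and Box q) holds vacuously. ✓
w4: no successors, so Box (not q and Box q) holds vacuously. ✓
w5: successors {w0}; not q and Box q there: w0:F. ✗

{w1, w3, w4}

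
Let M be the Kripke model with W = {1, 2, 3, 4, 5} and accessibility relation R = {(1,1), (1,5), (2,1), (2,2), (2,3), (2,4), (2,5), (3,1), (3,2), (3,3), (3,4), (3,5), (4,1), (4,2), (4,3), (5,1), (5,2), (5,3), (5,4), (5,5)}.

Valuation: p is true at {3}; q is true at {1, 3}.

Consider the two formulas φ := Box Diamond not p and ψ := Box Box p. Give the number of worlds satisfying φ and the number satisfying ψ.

For Box Diamond not p:
1: successors {1, 5}; Diamond not p there: 1:T, 5:T. ✓
2: successors {1, 2, 3, 4, 5}; Diamond not p there: 1:T, 2:T, 3:T, 4:T, 5:T. ✓
3: successors {1, 2, 3, 4, 5}; Diamond not p there: 1:T, 2:T, 3:T, 4:T, 5:T. ✓
4: successors {1, 2, 3}; Diamond not p there: 1:T, 2:T, 3:T. ✓
5: successors {1, 2, 3, 4, 5}; Diamond not p there: 1:T, 2:T, 3:T, 4:T, 5:T. ✓
— 5 worlds.
For Box Box p:
1: successors {1, 5}; Box p there: 1:F, 5:F. ✗
2: successors {1, 2, 3, 4, 5}; Box p there: 1:F, 2:F, 3:F, 4:F, 5:F. ✗
3: successors {1, 2, 3, 4, 5}; Box p there: 1:F, 2:F, 3:F, 4:F, 5:F. ✗
4: successors {1, 2, 3}; Box p there: 1:F, 2:F, 3:F. ✗
5: successors {1, 2, 3, 4, 5}; Box p there: 1:F, 2:F, 3:F, 4:F, 5:F. ✗
— 0 worlds.

5 and 0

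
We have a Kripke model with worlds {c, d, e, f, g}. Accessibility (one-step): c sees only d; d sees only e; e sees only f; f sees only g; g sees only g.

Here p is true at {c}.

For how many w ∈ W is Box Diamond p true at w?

c: successors {d}; Diamond p there: d:F. ✗
d: successors {e}; Diamond p there: e:F. ✗
e: successors {f}; Diamond p there: f:F. ✗
f: successors {g}; Diamond p there: g:F. ✗
g: successors {g}; Diamond p there: g:F. ✗
Satisfying worlds: ∅.

0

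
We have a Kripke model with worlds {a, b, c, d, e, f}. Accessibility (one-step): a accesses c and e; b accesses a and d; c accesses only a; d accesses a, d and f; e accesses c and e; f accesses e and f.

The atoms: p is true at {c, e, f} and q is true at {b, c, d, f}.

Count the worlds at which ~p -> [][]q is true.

a: ~p is T, [][]q is F. ✗
b: ~p is T, [][]q is F. ✗
c: ~p is F, [][]q is F. ✓
d: ~p is T, [][]q is F. ✗
e: ~p is F, [][]q is F. ✓
f: ~p is F, [][]q is F. ✓
Satisfying worlds: {c, e, f}.

3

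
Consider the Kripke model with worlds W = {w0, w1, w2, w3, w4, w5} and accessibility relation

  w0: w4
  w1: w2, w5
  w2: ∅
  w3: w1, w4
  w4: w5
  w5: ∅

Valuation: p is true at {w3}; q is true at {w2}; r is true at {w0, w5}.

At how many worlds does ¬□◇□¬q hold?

2

w0: □◇□¬q is T. ✗
w1: □◇□¬q is F. ✓
w2: □◇□¬q is T. ✗
w3: □◇□¬q is T. ✗
w4: □◇□¬q is F. ✓
w5: □◇□¬q is T. ✗
Satisfying worlds: {w1, w4}.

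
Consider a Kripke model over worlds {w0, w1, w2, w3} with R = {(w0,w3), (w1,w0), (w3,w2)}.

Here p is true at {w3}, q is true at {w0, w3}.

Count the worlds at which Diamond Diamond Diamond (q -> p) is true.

w0: successors {w3}; Diamond Diamond (q -> p) there: w3:F. ✗
w1: successors {w0}; Diamond Diamond (q -> p) there: w0:T. ✓
w2: no successors, so Diamond Diamond Diamond (q -> p) fails. ✗
w3: successors {w2}; Diamond Diamond (q -> p) there: w2:F. ✗
Satisfying worlds: {w1}.

1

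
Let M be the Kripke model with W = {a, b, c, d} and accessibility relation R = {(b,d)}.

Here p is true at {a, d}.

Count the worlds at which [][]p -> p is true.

2

a: [][]p is T, p is T. ✓
b: [][]p is T, p is F. ✗
c: [][]p is T, p is F. ✗
d: [][]p is T, p is T. ✓
Satisfying worlds: {a, d}.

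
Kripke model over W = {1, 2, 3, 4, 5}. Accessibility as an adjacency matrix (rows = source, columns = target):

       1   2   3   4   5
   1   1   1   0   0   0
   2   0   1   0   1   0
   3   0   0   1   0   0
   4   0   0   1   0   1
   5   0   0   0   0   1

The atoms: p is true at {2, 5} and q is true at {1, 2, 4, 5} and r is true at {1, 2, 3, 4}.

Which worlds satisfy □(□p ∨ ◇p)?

{1, 2, 5}

1: successors {1, 2}; □p ∨ ◇p there: 1:T, 2:T. ✓
2: successors {2, 4}; □p ∨ ◇p there: 2:T, 4:T. ✓
3: successors {3}; □p ∨ ◇p there: 3:F. ✗
4: successors {3, 5}; □p ∨ ◇p there: 3:F, 5:T. ✗
5: successors {5}; □p ∨ ◇p there: 5:T. ✓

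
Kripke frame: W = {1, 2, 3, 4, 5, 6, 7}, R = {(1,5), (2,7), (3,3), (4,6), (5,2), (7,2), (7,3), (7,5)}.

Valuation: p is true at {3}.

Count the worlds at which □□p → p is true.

5

1: □□p is F, p is F. ✓
2: □□p is F, p is F. ✓
3: □□p is T, p is T. ✓
4: □□p is T, p is F. ✗
5: □□p is F, p is F. ✓
6: □□p is T, p is F. ✗
7: □□p is F, p is F. ✓
Satisfying worlds: {1, 2, 3, 5, 7}.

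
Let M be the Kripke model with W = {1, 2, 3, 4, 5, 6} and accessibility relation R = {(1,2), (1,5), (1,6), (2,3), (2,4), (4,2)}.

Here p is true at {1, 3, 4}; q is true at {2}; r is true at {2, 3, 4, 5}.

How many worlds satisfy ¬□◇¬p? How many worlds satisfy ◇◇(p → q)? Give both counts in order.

3 and 1

For ¬□◇¬p:
1: □◇¬p is F. ✓
2: □◇¬p is F. ✓
3: □◇¬p is T. ✗
4: □◇¬p is F. ✓
5: □◇¬p is T. ✗
6: □◇¬p is T. ✗
— 3 worlds.
For ◇◇(p → q):
1: successors {2, 5, 6}; ◇(p → q) there: 2:F, 5:F, 6:F. ✗
2: successors {3, 4}; ◇(p → q) there: 3:F, 4:T. ✓
3: no successors, so ◇◇(p → q) fails. ✗
4: successors {2}; ◇(p → q) there: 2:F. ✗
5: no successors, so ◇◇(p → q) fails. ✗
6: no successors, so ◇◇(p → q) fails. ✗
— 1 world.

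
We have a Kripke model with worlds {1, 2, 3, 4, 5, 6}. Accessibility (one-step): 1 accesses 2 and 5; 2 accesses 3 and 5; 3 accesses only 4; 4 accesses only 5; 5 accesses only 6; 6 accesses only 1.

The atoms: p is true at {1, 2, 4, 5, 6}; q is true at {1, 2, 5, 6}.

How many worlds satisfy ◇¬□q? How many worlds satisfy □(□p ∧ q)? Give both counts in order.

2 and 3

For ◇¬□q:
1: successors {2, 5}; ¬□q there: 2:T, 5:F. ✓
2: successors {3, 5}; ¬□q there: 3:T, 5:F. ✓
3: successors {4}; ¬□q there: 4:F. ✗
4: successors {5}; ¬□q there: 5:F. ✗
5: successors {6}; ¬□q there: 6:F. ✗
6: successors {1}; ¬□q there: 1:F. ✗
— 2 worlds.
For □(□p ∧ q):
1: successors {2, 5}; □p ∧ q there: 2:F, 5:T. ✗
2: successors {3, 5}; □p ∧ q there: 3:F, 5:T. ✗
3: successors {4}; □p ∧ q there: 4:F. ✗
4: successors {5}; □p ∧ q there: 5:T. ✓
5: successors {6}; □p ∧ q there: 6:T. ✓
6: successors {1}; □p ∧ q there: 1:T. ✓
— 3 worlds.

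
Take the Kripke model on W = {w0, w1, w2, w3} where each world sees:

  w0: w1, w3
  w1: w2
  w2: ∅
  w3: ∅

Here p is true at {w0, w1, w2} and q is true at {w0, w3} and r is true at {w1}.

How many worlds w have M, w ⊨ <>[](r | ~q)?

w0: successors {w1, w3}; [](r | ~q) there: w1:T, w3:T. ✓
w1: successors {w2}; [](r | ~q) there: w2:T. ✓
w2: no successors, so <>[](r | ~q) fails. ✗
w3: no successors, so <>[](r | ~q) fails. ✗
Satisfying worlds: {w0, w1}.

2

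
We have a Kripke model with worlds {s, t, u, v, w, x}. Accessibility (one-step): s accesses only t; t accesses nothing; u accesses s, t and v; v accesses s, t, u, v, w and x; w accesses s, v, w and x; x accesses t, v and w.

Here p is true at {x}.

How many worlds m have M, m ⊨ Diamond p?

2

s: successors {t}; p there: t:F. ✗
t: no successors, so Diamond p fails. ✗
u: successors {s, t, v}; p there: s:F, t:F, v:F. ✗
v: successors {s, t, u, v, w, x}; p there: s:F, t:F, u:F, v:F, w:F, x:T. ✓
w: successors {s, v, w, x}; p there: s:F, v:F, w:F, x:T. ✓
x: successors {t, v, w}; p there: t:F, v:F, w:F. ✗
Satisfying worlds: {v, w}.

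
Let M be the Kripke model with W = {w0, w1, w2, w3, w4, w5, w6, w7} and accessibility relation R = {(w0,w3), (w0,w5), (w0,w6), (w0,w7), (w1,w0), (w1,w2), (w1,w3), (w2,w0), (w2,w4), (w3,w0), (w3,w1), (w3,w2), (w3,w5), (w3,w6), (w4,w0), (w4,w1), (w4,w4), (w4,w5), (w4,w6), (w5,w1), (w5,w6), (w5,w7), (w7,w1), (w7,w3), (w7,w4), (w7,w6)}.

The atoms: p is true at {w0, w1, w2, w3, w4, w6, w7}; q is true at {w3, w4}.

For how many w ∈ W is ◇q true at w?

5

w0: successors {w3, w5, w6, w7}; q there: w3:T, w5:F, w6:F, w7:F. ✓
w1: successors {w0, w2, w3}; q there: w0:F, w2:F, w3:T. ✓
w2: successors {w0, w4}; q there: w0:F, w4:T. ✓
w3: successors {w0, w1, w2, w5, w6}; q there: w0:F, w1:F, w2:F, w5:F, w6:F. ✗
w4: successors {w0, w1, w4, w5, w6}; q there: w0:F, w1:F, w4:T, w5:F, w6:F. ✓
w5: successors {w1, w6, w7}; q there: w1:F, w6:F, w7:F. ✗
w6: no successors, so ◇q fails. ✗
w7: successors {w1, w3, w4, w6}; q there: w1:F, w3:T, w4:T, w6:F. ✓
Satisfying worlds: {w0, w1, w2, w4, w7}.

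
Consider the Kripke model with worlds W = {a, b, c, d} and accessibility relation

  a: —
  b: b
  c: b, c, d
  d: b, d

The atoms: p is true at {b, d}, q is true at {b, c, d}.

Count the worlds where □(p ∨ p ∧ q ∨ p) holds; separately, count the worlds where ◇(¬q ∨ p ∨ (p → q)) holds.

For □(p ∨ p ∧ q ∨ p):
a: no successors, so □(p ∨ p ∧ q ∨ p) holds vacuously. ✓
b: successors {b}; p ∨ p ∧ q ∨ p there: b:T. ✓
c: successors {b, c, d}; p ∨ p ∧ q ∨ p there: b:T, c:F, d:T. ✗
d: successors {b, d}; p ∨ p ∧ q ∨ p there: b:T, d:T. ✓
— 3 worlds.
For ◇(¬q ∨ p ∨ (p → q)):
a: no successors, so ◇(¬q ∨ p ∨ (p → q)) fails. ✗
b: successors {b}; ¬q ∨ p ∨ (p → q) there: b:T. ✓
c: successors {b, c, d}; ¬q ∨ p ∨ (p → q) there: b:T, c:T, d:T. ✓
d: successors {b, d}; ¬q ∨ p ∨ (p → q) there: b:T, d:T. ✓
— 3 worlds.

3 and 3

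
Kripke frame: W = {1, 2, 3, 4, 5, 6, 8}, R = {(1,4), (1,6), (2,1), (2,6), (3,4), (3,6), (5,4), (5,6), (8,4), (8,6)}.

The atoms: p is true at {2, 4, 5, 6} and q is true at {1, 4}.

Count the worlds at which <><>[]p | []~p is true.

1: <><>[]p is F, []~p is F. ✗
2: <><>[]p is T, []~p is F. ✓
3: <><>[]p is F, []~p is F. ✗
4: <><>[]p is F, []~p is T. ✓
5: <><>[]p is F, []~p is F. ✗
6: <><>[]p is F, []~p is T. ✓
8: <><>[]p is F, []~p is F. ✗
Satisfying worlds: {2, 4, 6}.

3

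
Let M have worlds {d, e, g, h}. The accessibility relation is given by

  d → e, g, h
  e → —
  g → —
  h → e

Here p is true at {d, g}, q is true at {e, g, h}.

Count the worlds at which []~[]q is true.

2

d: successors {e, g, h}; ~[]q there: e:F, g:F, h:F. ✗
e: no successors, so []~[]q holds vacuously. ✓
g: no successors, so []~[]q holds vacuously. ✓
h: successors {e}; ~[]q there: e:F. ✗
Satisfying worlds: {e, g}.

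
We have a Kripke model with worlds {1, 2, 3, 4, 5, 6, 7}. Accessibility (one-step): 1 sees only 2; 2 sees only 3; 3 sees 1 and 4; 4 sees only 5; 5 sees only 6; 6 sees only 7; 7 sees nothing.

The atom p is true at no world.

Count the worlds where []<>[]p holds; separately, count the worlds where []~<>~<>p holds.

For []<>[]p:
1: successors {2}; <>[]p there: 2:F. ✗
2: successors {3}; <>[]p there: 3:F. ✗
3: successors {1, 4}; <>[]p there: 1:F, 4:F. ✗
4: successors {5}; <>[]p there: 5:F. ✗
5: successors {6}; <>[]p there: 6:T. ✓
6: successors {7}; <>[]p there: 7:F. ✗
7: no successors, so []<>[]p holds vacuously. ✓
— 2 worlds.
For []~<>~<>p:
1: successors {2}; ~<>~<>p there: 2:F. ✗
2: successors {3}; ~<>~<>p there: 3:F. ✗
3: successors {1, 4}; ~<>~<>p there: 1:F, 4:F. ✗
4: successors {5}; ~<>~<>p there: 5:F. ✗
5: successors {6}; ~<>~<>p there: 6:F. ✗
6: successors {7}; ~<>~<>p there: 7:T. ✓
7: no successors, so []~<>~<>p holds vacuously. ✓
— 2 worlds.

2 and 2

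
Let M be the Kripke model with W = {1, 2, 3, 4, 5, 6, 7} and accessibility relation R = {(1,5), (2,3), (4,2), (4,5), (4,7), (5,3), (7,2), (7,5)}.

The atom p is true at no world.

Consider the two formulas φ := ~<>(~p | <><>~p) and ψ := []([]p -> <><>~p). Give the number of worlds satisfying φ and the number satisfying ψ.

For ~<>(~p | <><>~p):
1: <>(~p | <><>~p) is T. ✗
2: <>(~p | <><>~p) is T. ✗
3: <>(~p | <><>~p) is F. ✓
4: <>(~p | <><>~p) is T. ✗
5: <>(~p | <><>~p) is T. ✗
6: <>(~p | <><>~p) is F. ✓
7: <>(~p | <><>~p) is T. ✗
— 2 worlds.
For []([]p -> <><>~p):
1: successors {5}; []p -> <><>~p there: 5:T. ✓
2: successors {3}; []p -> <><>~p there: 3:F. ✗
3: no successors, so []([]p -> <><>~p) holds vacuously. ✓
4: successors {2, 5, 7}; []p -> <><>~p there: 2:T, 5:T, 7:T. ✓
5: successors {3}; []p -> <><>~p there: 3:F. ✗
6: no successors, so []([]p -> <><>~p) holds vacuously. ✓
7: successors {2, 5}; []p -> <><>~p there: 2:T, 5:T. ✓
— 5 worlds.

2 and 5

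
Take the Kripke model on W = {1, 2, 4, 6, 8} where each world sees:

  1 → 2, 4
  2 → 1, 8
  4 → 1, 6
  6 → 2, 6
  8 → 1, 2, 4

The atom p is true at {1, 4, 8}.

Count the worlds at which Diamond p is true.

4

1: successors {2, 4}; p there: 2:F, 4:T. ✓
2: successors {1, 8}; p there: 1:T, 8:T. ✓
4: successors {1, 6}; p there: 1:T, 6:F. ✓
6: successors {2, 6}; p there: 2:F, 6:F. ✗
8: successors {1, 2, 4}; p there: 1:T, 2:F, 4:T. ✓
Satisfying worlds: {1, 2, 4, 8}.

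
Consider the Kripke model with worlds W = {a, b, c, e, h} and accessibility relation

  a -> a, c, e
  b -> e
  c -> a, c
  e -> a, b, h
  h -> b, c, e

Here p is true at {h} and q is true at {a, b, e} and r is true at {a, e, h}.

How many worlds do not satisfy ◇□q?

3

a: successors {a, c, e}; □q there: a:F, c:F, e:F. ✗
b: successors {e}; □q there: e:F. ✗
c: successors {a, c}; □q there: a:F, c:F. ✗
e: successors {a, b, h}; □q there: a:F, b:T, h:F. ✓
h: successors {b, c, e}; □q there: b:T, c:F, e:F. ✓
Satisfying worlds: {e, h}.
So ◇□q fails at the other 3 worlds.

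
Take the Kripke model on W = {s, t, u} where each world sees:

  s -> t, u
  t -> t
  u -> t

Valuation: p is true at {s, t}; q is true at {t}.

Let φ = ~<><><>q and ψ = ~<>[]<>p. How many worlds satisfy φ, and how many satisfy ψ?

0 and 0

For ~<><><>q:
s: <><><>q is T. ✗
t: <><><>q is T. ✗
u: <><><>q is T. ✗
— 0 worlds.
For ~<>[]<>p:
s: <>[]<>p is T. ✗
t: <>[]<>p is T. ✗
u: <>[]<>p is T. ✗
— 0 worlds.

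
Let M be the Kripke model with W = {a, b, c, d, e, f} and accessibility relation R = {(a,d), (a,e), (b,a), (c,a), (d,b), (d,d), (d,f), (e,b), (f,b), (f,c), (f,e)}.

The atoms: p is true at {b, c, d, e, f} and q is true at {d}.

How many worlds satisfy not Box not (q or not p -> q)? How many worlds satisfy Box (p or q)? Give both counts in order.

4 and 4

For not Box not (q or not p -> q):
a: Box not (q or not p -> q) is F. ✓
b: Box not (q or not p -> q) is T. ✗
c: Box not (q or not p -> q) is T. ✗
d: Box not (q or not p -> q) is F. ✓
e: Box not (q or not p -> q) is F. ✓
f: Box not (q or not p -> q) is F. ✓
— 4 worlds.
For Box (p or q):
a: successors {d, e}; p or q there: d:T, e:T. ✓
b: successors {a}; p or q there: a:F. ✗
c: successors {a}; p or q there: a:F. ✗
d: successors {b, d, f}; p or q there: b:T, d:T, f:T. ✓
e: successors {b}; p or q there: b:T. ✓
f: successors {b, c, e}; p or q there: b:T, c:T, e:T. ✓
— 4 worlds.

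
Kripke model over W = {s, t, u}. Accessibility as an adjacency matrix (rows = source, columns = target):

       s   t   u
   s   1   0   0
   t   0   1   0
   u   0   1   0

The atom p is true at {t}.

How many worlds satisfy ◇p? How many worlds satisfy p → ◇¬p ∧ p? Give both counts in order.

For ◇p:
s: successors {s}; p there: s:F. ✗
t: successors {t}; p there: t:T. ✓
u: successors {t}; p there: t:T. ✓
— 2 worlds.
For p → ◇¬p ∧ p:
s: p is F, ◇¬p ∧ p is F. ✓
t: p is T, ◇¬p ∧ p is F. ✗
u: p is F, ◇¬p ∧ p is F. ✓
— 2 worlds.

2 and 2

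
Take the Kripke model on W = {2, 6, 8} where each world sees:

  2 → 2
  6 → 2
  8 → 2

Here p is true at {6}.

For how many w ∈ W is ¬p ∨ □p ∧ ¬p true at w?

2

2: ¬p is T, □p ∧ ¬p is F. ✓
6: ¬p is F, □p ∧ ¬p is F. ✗
8: ¬p is T, □p ∧ ¬p is F. ✓
Satisfying worlds: {2, 8}.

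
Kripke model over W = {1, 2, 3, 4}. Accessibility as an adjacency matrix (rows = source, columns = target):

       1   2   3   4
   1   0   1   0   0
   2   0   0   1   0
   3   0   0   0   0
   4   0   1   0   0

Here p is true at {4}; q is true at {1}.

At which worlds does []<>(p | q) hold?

{3}

1: successors {2}; <>(p | q) there: 2:F. ✗
2: successors {3}; <>(p | q) there: 3:F. ✗
3: no successors, so []<>(p | q) holds vacuously. ✓
4: successors {2}; <>(p | q) there: 2:F. ✗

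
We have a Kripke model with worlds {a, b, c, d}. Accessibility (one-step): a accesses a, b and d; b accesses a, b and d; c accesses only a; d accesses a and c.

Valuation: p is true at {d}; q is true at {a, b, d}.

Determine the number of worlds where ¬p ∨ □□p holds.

3

a: ¬p is T, □□p is F. ✓
b: ¬p is T, □□p is F. ✓
c: ¬p is T, □□p is F. ✓
d: ¬p is F, □□p is F. ✗
Satisfying worlds: {a, b, c}.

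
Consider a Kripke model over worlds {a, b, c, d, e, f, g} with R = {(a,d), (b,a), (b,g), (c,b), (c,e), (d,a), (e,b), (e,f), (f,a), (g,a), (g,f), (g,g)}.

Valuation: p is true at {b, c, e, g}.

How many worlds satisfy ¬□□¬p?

a: □□¬p is T. ✗
b: □□¬p is F. ✓
c: □□¬p is F. ✓
d: □□¬p is T. ✗
e: □□¬p is F. ✓
f: □□¬p is T. ✗
g: □□¬p is F. ✓
Satisfying worlds: {b, c, e, g}.

4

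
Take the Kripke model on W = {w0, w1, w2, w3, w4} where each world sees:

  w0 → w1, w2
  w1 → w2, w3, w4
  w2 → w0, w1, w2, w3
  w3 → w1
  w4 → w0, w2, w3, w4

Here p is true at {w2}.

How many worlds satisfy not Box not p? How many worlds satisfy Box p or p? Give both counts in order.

For not Box not p:
w0: Box not p is F. ✓
w1: Box not p is F. ✓
w2: Box not p is F. ✓
w3: Box not p is T. ✗
w4: Box not p is F. ✓
— 4 worlds.
For Box p or p:
w0: Box p is F, p is F. ✗
w1: Box p is F, p is F. ✗
w2: Box p is F, p is T. ✓
w3: Box p is F, p is F. ✗
w4: Box p is F, p is F. ✗
— 1 world.

4 and 1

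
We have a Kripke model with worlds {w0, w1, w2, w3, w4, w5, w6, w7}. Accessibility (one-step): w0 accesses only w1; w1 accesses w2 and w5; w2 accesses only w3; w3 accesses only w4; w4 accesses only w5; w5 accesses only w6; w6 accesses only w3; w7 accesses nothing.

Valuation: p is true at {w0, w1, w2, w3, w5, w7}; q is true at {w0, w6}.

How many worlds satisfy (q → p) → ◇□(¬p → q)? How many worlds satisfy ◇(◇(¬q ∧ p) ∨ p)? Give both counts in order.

6 and 7

For (q → p) → ◇□(¬p → q):
w0: q → p is T, ◇□(¬p → q) is T. ✓
w1: q → p is T, ◇□(¬p → q) is T. ✓
w2: q → p is T, ◇□(¬p → q) is F. ✗
w3: q → p is T, ◇□(¬p → q) is T. ✓
w4: q → p is T, ◇□(¬p → q) is T. ✓
w5: q → p is T, ◇□(¬p → q) is T. ✓
w6: q → p is F, ◇□(¬p → q) is F. ✓
w7: q → p is T, ◇□(¬p → q) is F. ✗
— 6 worlds.
For ◇(◇(¬q ∧ p) ∨ p):
w0: successors {w1}; ◇(¬q ∧ p) ∨ p there: w1:T. ✓
w1: successors {w2, w5}; ◇(¬q ∧ p) ∨ p there: w2:T, w5:T. ✓
w2: successors {w3}; ◇(¬q ∧ p) ∨ p there: w3:T. ✓
w3: successors {w4}; ◇(¬q ∧ p) ∨ p there: w4:T. ✓
w4: successors {w5}; ◇(¬q ∧ p) ∨ p there: w5:T. ✓
w5: successors {w6}; ◇(¬q ∧ p) ∨ p there: w6:T. ✓
w6: successors {w3}; ◇(¬q ∧ p) ∨ p there: w3:T. ✓
w7: no successors, so ◇(◇(¬q ∧ p) ∨ p) fails. ✗
— 7 worlds.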